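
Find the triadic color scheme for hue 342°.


Triadic: equally spaced at 120° intervals
H1 = 342°
H2 = (342 + 120) mod 360 = 102°
H3 = (342 + 240) mod 360 = 222°
Triadic = 342°, 102°, 222°


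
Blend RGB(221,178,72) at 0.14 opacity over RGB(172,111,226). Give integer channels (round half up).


C = α×F + (1-α)×B, with 1-α = 0.86
R: 0.14×221 + 0.86×172 = 30.94 + 147.92 = 178.86 → 179
G: 0.14×178 + 0.86×111 = 24.92 + 95.46 = 120.38 → 120
B: 0.14×72 + 0.86×226 = 10.08 + 194.36 = 204.44 → 204
= RGB(179, 120, 204)


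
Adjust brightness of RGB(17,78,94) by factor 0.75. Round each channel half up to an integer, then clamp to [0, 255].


Multiply each channel by 0.75, round half up, clamp to [0, 255]
R: 17×0.75 = 12.75 → round → 13
G: 78×0.75 = 58.5 → round → 59
B: 94×0.75 = 70.5 → round → 71
= RGB(13, 59, 71)


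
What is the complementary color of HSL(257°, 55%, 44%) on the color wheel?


Complement = opposite side of color wheel = hue + 180°
H' = (257 + 180) mod 360 = 77°
S and L unchanged.
= HSL(77°, 55%, 44%)


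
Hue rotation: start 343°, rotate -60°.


New hue = (H + rotation) mod 360
New hue = (343 -60) mod 360
= 283 mod 360
= 283°


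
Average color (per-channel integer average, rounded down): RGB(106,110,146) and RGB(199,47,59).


Midpoint: each channel = ⌊(C₁+C₂)/2⌋
R: ⌊(106+199)/2⌋ = 152
G: ⌊(110+47)/2⌋ = 78
B: ⌊(146+59)/2⌋ = 102
= RGB(152, 78, 102)


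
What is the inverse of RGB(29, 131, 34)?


Invert: (255-R, 255-G, 255-B)
R: 255-29 = 226
G: 255-131 = 124
B: 255-34 = 221
= RGB(226, 124, 221)


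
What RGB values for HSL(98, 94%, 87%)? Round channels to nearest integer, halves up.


H=98°, S=0.94, L=0.87
C = (1-|2L-1|)×S = (1-|0.74|)×0.94 = 0.2444
H' = H/60 = 98/60 ≈ 1.6333; X = C×(1-|H' mod 2 - 1|) ≈ 0.0896
m = L - C/2 = 0.87 - 0.1222 = 0.7478
Sector ⌊H'⌋ = 1 → (R',G',B') = (≈0.0896, 0.2444, 0.0)
RGB = ((R'+m)×255, (G'+m)×255, (B'+m)×255) = (213.5404, 253.011, 190.689)
Round half up → RGB(214, 253, 191)


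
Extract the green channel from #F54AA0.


Color: #F54AA0
R = F5 = 245
G = 4A = 74
B = A0 = 160
Green = 74


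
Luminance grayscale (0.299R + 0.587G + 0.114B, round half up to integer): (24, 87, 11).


Gray = 0.299×R + 0.587×G + 0.114×B
Gray = 0.299×24 + 0.587×87 + 0.114×11
Gray = 7.176 + 51.069 + 1.254
Gray = 59.499 → round half up → 59
Gray = 59


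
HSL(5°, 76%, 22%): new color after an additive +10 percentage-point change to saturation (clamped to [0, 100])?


Original S = 76%
Adjustment = +10 percentage points
New S = 76 + (10) = 86
Clamp to [0, 100] → 86
= HSL(5°, 86%, 22%)


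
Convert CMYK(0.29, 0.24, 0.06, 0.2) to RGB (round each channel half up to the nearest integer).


R = 255 × (1-C) × (1-K) = 255 × 0.71 × 0.80 = 144.84 → 145
G = 255 × (1-M) × (1-K) = 255 × 0.76 × 0.80 = 155.04 → 155
B = 255 × (1-Y) × (1-K) = 255 × 0.94 × 0.80 = 191.76 → 192
= RGB(145, 155, 192)


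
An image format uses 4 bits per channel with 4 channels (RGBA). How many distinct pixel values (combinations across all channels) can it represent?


Total bits = 4 bits/channel × 4 channels = 16 bits
Distinct pixel values = 2^16
= 65,536 pixel values


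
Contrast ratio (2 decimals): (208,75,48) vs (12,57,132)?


Linearize each sRGB channel c=v/255: c/12.92 if c ≤ 0.04045 else ((c+0.055)/1.055)^2.4
L = 0.2126×R_lin + 0.7152×G_lin + 0.0722×B_lin
Color 1 (208,75,48):
  R=208: 208/255≈0.8157 > 0.04045 → ((0.8157+0.055)/1.055)^2.4 ≈ 0.63076
  G=75: 75/255≈0.2941 > 0.04045 → ((0.2941+0.055)/1.055)^2.4 ≈ 0.07036
  B=48: 48/255≈0.1882 > 0.04045 → ((0.1882+0.055)/1.055)^2.4 ≈ 0.02956
  L1 = 0.2126×0.63076 + 0.7152×0.07036 + 0.0722×0.02956 ≈ 0.18655
Color 2 (12,57,132):
  R=12: 12/255≈0.0471 > 0.04045 → ((0.0471+0.055)/1.055)^2.4 ≈ 0.00368
  G=57: 57/255≈0.2235 > 0.04045 → ((0.2235+0.055)/1.055)^2.4 ≈ 0.04092
  B=132: 132/255≈0.5176 > 0.04045 → ((0.5176+0.055)/1.055)^2.4 ≈ 0.23074
  L2 = 0.2126×0.00368 + 0.7152×0.04092 + 0.0722×0.23074 ≈ 0.04670
Lighter = 0.18655, Darker = 0.04670
Ratio = (L_lighter + 0.05) / (L_darker + 0.05)
Ratio = (0.18655 + 0.05) / (0.04670 + 0.05) = 0.23655 / 0.09670 ≈ 2.4462
Ratio ≈ 2.45:1


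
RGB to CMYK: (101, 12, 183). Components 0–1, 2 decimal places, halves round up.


R'=101/255≈0.3961, G'=12/255≈0.0471, B'=183/255≈0.7176
K = 1 - max(R',G',B') = 1 - 183/255 = 72/255 = 0.28235… → 0.28
(1-R'-K)/(1-K) simplifies to (max-R)/max with max = 183:
C = (183-101)/183 = 82/183 = 0.44808… → 0.45
M = (183-12)/183 = 171/183 = 0.93442… → 0.93
Y = (183-183)/183 = 0/183 = 0 → 0.00
= CMYK(0.45, 0.93, 0.00, 0.28)


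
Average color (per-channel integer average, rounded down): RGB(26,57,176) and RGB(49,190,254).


Midpoint: each channel = ⌊(C₁+C₂)/2⌋
R: ⌊(26+49)/2⌋ = 37
G: ⌊(57+190)/2⌋ = 123
B: ⌊(176+254)/2⌋ = 215
= RGB(37, 123, 215)


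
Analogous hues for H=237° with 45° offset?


Base hue: 237°
Left analog: (237 - 45) mod 360 = 192°
Right analog: (237 + 45) mod 360 = 282°
Analogous hues = 192° and 282°


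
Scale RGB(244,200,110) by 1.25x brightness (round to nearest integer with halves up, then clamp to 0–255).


Multiply each channel by 1.25, round half up, clamp to [0, 255]
R: 244×1.25 = 305 → clamp → 255
G: 200×1.25 = 250
B: 110×1.25 = 137.5 → round → 138
= RGB(255, 250, 138)


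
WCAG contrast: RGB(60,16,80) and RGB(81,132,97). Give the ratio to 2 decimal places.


Linearize each sRGB channel c=v/255: c/12.92 if c ≤ 0.04045 else ((c+0.055)/1.055)^2.4
L = 0.2126×R_lin + 0.7152×G_lin + 0.0722×B_lin
Color 1 (60,16,80):
  R=60: 60/255≈0.2353 > 0.04045 → ((0.2353+0.055)/1.055)^2.4 ≈ 0.04519
  G=16: 16/255≈0.0627 > 0.04045 → ((0.0627+0.055)/1.055)^2.4 ≈ 0.00518
  B=80: 80/255≈0.3137 > 0.04045 → ((0.3137+0.055)/1.055)^2.4 ≈ 0.08022
  L1 = 0.2126×0.04519 + 0.7152×0.00518 + 0.0722×0.08022 ≈ 0.01910
Color 2 (81,132,97):
  R=81: 81/255≈0.3176 > 0.04045 → ((0.3176+0.055)/1.055)^2.4 ≈ 0.08228
  G=132: 132/255≈0.5176 > 0.04045 → ((0.5176+0.055)/1.055)^2.4 ≈ 0.23074
  B=97: 97/255≈0.3804 > 0.04045 → ((0.3804+0.055)/1.055)^2.4 ≈ 0.11954
  L2 = 0.2126×0.08228 + 0.7152×0.23074 + 0.0722×0.11954 ≈ 0.19115
Lighter = 0.19115, Darker = 0.01910
Ratio = (L_lighter + 0.05) / (L_darker + 0.05)
Ratio = (0.19115 + 0.05) / (0.01910 + 0.05) = 0.24115 / 0.06910 ≈ 3.4896
Ratio ≈ 3.49:1


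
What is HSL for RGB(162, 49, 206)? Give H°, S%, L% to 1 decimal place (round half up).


Normalize: R'=162/255≈0.6353, G'=49/255≈0.1922, B'=206/255≈0.8078
Max=206/255, Min=49/255, Δ=Max-Min=157/255
L = (Max+Min)/2 = (206+49)/510 = 255/510 = 0.5 → L = 50.0%
L ≤ 0.5 → S = Δ/(Max+Min) = 157/(206+49) = 157/255 = 0.61568… → S = 61.6%
(the 1/255 factors cancel in S and H, so raw channel differences can be used)
Max is B' → H = 60 × ((R-G)/Δ + 4) = 60 × ((162-49)/157 + 4)
  113/157 + 4 = 0.7197… + 4 = 4.7197…
  H = 60 × 4.7197… = 283.184…° → H = 283.2°
= HSL(283.2°, 61.6%, 50.0%)


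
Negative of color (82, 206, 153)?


Invert: (255-R, 255-G, 255-B)
R: 255-82 = 173
G: 255-206 = 49
B: 255-153 = 102
= RGB(173, 49, 102)


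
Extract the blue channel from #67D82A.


Color: #67D82A
R = 67 = 103
G = D8 = 216
B = 2A = 42
Blue = 42


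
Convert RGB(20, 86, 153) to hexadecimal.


R = 20 → 14 (hex)
G = 86 → 56 (hex)
B = 153 → 99 (hex)
Hex = #145699


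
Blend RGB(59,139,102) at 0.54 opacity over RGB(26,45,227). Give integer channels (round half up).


C = α×F + (1-α)×B, with 1-α = 0.46
R: 0.54×59 + 0.46×26 = 31.86 + 11.96 = 43.82 → 44
G: 0.54×139 + 0.46×45 = 75.06 + 20.70 = 95.76 → 96
B: 0.54×102 + 0.46×227 = 55.08 + 104.42 = 159.50 → 160
= RGB(44, 96, 160)


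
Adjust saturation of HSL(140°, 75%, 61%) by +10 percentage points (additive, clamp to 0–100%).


Original S = 75%
Adjustment = +10 percentage points
New S = 75 + (10) = 85
Clamp to [0, 100] → 85
= HSL(140°, 85%, 61%)


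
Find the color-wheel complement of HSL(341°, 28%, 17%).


Complement = opposite side of color wheel = hue + 180°
H' = (341 + 180) mod 360 = 161°
S and L unchanged.
= HSL(161°, 28%, 17%)


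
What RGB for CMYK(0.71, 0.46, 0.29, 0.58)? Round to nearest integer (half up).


R = 255 × (1-C) × (1-K) = 255 × 0.29 × 0.42 = 31.059 → 31
G = 255 × (1-M) × (1-K) = 255 × 0.54 × 0.42 = 57.834 → 58
B = 255 × (1-Y) × (1-K) = 255 × 0.71 × 0.42 = 76.041 → 76
= RGB(31, 58, 76)


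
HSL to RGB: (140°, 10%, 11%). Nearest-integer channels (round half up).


H=140°, S=0.10, L=0.11
C = (1-|2L-1|)×S = (1-|-0.78|)×0.10 = 0.022
H' = H/60 = 140/60 ≈ 2.3333; X = C×(1-|H' mod 2 - 1|) ≈ 0.0073
m = L - C/2 = 0.11 - 0.011 = 0.099
Sector ⌊H'⌋ = 2 → (R',G',B') = (0.0, 0.022, ≈0.0073)
RGB = ((R'+m)×255, (G'+m)×255, (B'+m)×255) = (25.245, 30.855, 27.115)
Round half up → RGB(25, 31, 27)


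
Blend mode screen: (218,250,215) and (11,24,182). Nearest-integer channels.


Screen: C = 255 - (255-A)×(255-B)/255, rounded to nearest integer
R: 255 - (255-218)×(255-11)/255 = 255 - 9028/255 ≈ 255 - 35.404 = 219.596 → 220
G: 255 - (255-250)×(255-24)/255 = 255 - 1155/255 ≈ 255 - 4.529 = 250.471 → 250
B: 255 - (255-215)×(255-182)/255 = 255 - 2920/255 ≈ 255 - 11.451 = 243.549 → 244
= RGB(220, 250, 244)


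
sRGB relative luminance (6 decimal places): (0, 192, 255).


Linearize each channel (sRGB transfer function): c = v/255; c_lin = c/12.92 if c ≤ 0.04045, else ((c+0.055)/1.055)^2.4
  R: 0/255 ≈ 0.000000 ≤ 0.04045 → 0.000000/12.92 ≈ 0.000000
  G: 192/255 ≈ 0.752941 > 0.04045 → ((0.752941+0.055)/1.055)^2.4 ≈ 0.527115
  B: 255/255 ≈ 1.000000 > 0.04045 → ((1.000000+0.055)/1.055)^2.4 ≈ 1.000000
R_lin = 0.000000, G_lin = 0.527115, B_lin = 1.000000
L = 0.2126×R + 0.7152×G + 0.0722×B
L = 0.2126×0.000000 + 0.7152×0.527115 + 0.0722×1.000000
L ≈ 0.449193


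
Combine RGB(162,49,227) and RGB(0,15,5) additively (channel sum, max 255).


Additive: each channel = min(255, C₁+C₂)
R: 162+0 = 162 → 162
G: 49+15 = 64 → 64
B: 227+5 = 232 → 232
= RGB(162, 64, 232)


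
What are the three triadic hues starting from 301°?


Triadic: equally spaced at 120° intervals
H1 = 301°
H2 = (301 + 120) mod 360 = 61°
H3 = (301 + 240) mod 360 = 181°
Triadic = 301°, 61°, 181°


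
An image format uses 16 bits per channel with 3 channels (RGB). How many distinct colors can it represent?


Total bits = 16 bits/channel × 3 channels = 48 bits
Distinct colors = 2^48
= 281,474,976,710,656 colors


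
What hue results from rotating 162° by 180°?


New hue = (H + rotation) mod 360
New hue = (162 + 180) mod 360
= 342 mod 360
= 342°


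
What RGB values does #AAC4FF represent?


AA → 170 (R)
C4 → 196 (G)
FF → 255 (B)
= RGB(170, 196, 255)


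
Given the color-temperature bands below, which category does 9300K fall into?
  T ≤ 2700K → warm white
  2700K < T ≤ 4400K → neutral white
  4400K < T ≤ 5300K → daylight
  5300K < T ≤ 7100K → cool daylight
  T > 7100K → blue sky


Temperature: 9300K
9300K > 7100K → blue sky
Classification: blue sky


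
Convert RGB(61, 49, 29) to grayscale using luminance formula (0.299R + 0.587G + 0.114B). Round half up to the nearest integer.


Gray = 0.299×R + 0.587×G + 0.114×B
Gray = 0.299×61 + 0.587×49 + 0.114×29
Gray = 18.239 + 28.763 + 3.306
Gray = 50.308 → round half up → 50
Gray = 50


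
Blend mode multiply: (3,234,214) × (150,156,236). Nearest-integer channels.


Multiply: C = A×B/255, rounded to nearest integer
R: 3×150/255 = 450/255 ≈ 1.765 → 2
G: 234×156/255 = 36504/255 ≈ 143.153 → 143
B: 214×236/255 = 50504/255 ≈ 198.055 → 198
= RGB(2, 143, 198)


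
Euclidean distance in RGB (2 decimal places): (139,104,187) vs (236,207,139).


d = √[(R₁-R₂)² + (G₁-G₂)² + (B₁-B₂)²]
d = √[(139-236)² + (104-207)² + (187-139)²]
d = √[9409 + 10609 + 2304]
d = √22322
d ≈ 149.41


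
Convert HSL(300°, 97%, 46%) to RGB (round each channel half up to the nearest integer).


H=300°, S=0.97, L=0.46
C = (1-|2L-1|)×S = (1-|-0.08|)×0.97 = 0.8924
H' = H/60 = 300/60 ≈ 5.0000; X = C×(1-|H' mod 2 - 1|) = 0.8924
m = L - C/2 = 0.46 - 0.4462 = 0.0138
Sector ⌊H'⌋ = 5 → (R',G',B') = (0.8924, 0.0, 0.8924)
RGB = ((R'+m)×255, (G'+m)×255, (B'+m)×255) = (231.081, 3.519, 231.081)
Round half up → RGB(231, 4, 231)


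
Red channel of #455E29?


Color: #455E29
R = 45 = 69
G = 5E = 94
B = 29 = 41
Red = 69


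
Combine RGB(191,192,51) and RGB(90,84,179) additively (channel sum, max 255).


Additive: each channel = min(255, C₁+C₂)
R: 191+90 = 281 → 255
G: 192+84 = 276 → 255
B: 51+179 = 230 → 230
= RGB(255, 255, 230)


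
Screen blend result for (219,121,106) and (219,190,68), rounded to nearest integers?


Screen: C = 255 - (255-A)×(255-B)/255, rounded to nearest integer
R: 255 - (255-219)×(255-219)/255 = 255 - 1296/255 ≈ 255 - 5.082 = 249.918 → 250
G: 255 - (255-121)×(255-190)/255 = 255 - 8710/255 ≈ 255 - 34.157 = 220.843 → 221
B: 255 - (255-106)×(255-68)/255 = 255 - 27863/255 ≈ 255 - 109.267 = 145.733 → 146
= RGB(250, 221, 146)


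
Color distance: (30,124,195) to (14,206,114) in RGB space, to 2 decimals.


d = √[(R₁-R₂)² + (G₁-G₂)² + (B₁-B₂)²]
d = √[(30-14)² + (124-206)² + (195-114)²]
d = √[256 + 6724 + 6561]
d = √13541
d ≈ 116.37


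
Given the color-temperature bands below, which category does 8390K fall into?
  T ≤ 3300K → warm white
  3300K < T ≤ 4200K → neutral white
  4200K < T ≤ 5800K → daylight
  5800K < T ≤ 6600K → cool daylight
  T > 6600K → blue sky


Temperature: 8390K
8390K > 6600K → blue sky
Classification: blue sky


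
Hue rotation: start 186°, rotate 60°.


New hue = (H + rotation) mod 360
New hue = (186 + 60) mod 360
= 246 mod 360
= 246°


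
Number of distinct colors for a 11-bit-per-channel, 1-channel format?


Total bits = 11 bits/channel × 1 channels = 11 bits
Distinct colors = 2^11
= 2,048 colors


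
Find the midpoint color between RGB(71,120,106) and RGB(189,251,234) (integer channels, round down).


Midpoint: each channel = ⌊(C₁+C₂)/2⌋
R: ⌊(71+189)/2⌋ = 130
G: ⌊(120+251)/2⌋ = 185
B: ⌊(106+234)/2⌋ = 170
= RGB(130, 185, 170)


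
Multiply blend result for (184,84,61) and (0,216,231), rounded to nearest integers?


Multiply: C = A×B/255, rounded to nearest integer
R: 184×0/255 = 0/255 ≈ 0.000 → 0
G: 84×216/255 = 18144/255 ≈ 71.153 → 71
B: 61×231/255 = 14091/255 ≈ 55.259 → 55
= RGB(0, 71, 55)


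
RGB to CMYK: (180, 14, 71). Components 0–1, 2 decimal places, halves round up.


R'=180/255≈0.7059, G'=14/255≈0.0549, B'=71/255≈0.2784
K = 1 - max(R',G',B') = 1 - 180/255 = 75/255 = 0.29411… → 0.29
(1-R'-K)/(1-K) simplifies to (max-R)/max with max = 180:
C = (180-180)/180 = 0/180 = 0 → 0.00
M = (180-14)/180 = 166/180 = 0.92222… → 0.92
Y = (180-71)/180 = 109/180 = 0.60555… → 0.61
= CMYK(0.00, 0.92, 0.61, 0.29)


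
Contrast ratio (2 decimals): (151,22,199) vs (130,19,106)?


Linearize each sRGB channel c=v/255: c/12.92 if c ≤ 0.04045 else ((c+0.055)/1.055)^2.4
L = 0.2126×R_lin + 0.7152×G_lin + 0.0722×B_lin
Color 1 (151,22,199):
  R=151: 151/255≈0.5922 > 0.04045 → ((0.5922+0.055)/1.055)^2.4 ≈ 0.30947
  G=22: 22/255≈0.0863 > 0.04045 → ((0.0863+0.055)/1.055)^2.4 ≈ 0.00802
  B=199: 199/255≈0.7804 > 0.04045 → ((0.7804+0.055)/1.055)^2.4 ≈ 0.57112
  L1 = 0.2126×0.30947 + 0.7152×0.00802 + 0.0722×0.57112 ≈ 0.11277
Color 2 (130,19,106):
  R=130: 130/255≈0.5098 > 0.04045 → ((0.5098+0.055)/1.055)^2.4 ≈ 0.22323
  G=19: 19/255≈0.0745 > 0.04045 → ((0.0745+0.055)/1.055)^2.4 ≈ 0.00651
  B=106: 106/255≈0.4157 > 0.04045 → ((0.4157+0.055)/1.055)^2.4 ≈ 0.14413
  L2 = 0.2126×0.22323 + 0.7152×0.00651 + 0.0722×0.14413 ≈ 0.06252
Lighter = 0.11277, Darker = 0.06252
Ratio = (L_lighter + 0.05) / (L_darker + 0.05)
Ratio = (0.11277 + 0.05) / (0.06252 + 0.05) = 0.16277 / 0.11252 ≈ 1.4465
Ratio ≈ 1.45:1


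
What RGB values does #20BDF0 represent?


20 → 32 (R)
BD → 189 (G)
F0 → 240 (B)
= RGB(32, 189, 240)


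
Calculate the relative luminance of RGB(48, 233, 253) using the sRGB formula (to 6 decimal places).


Linearize each channel (sRGB transfer function): c = v/255; c_lin = c/12.92 if c ≤ 0.04045, else ((c+0.055)/1.055)^2.4
  R: 48/255 ≈ 0.188235 > 0.04045 → ((0.188235+0.055)/1.055)^2.4 ≈ 0.029557
  G: 233/255 ≈ 0.913725 > 0.04045 → ((0.913725+0.055)/1.055)^2.4 ≈ 0.814847
  B: 253/255 ≈ 0.992157 > 0.04045 → ((0.992157+0.055)/1.055)^2.4 ≈ 0.982251
R_lin = 0.029557, G_lin = 0.814847, B_lin = 0.982251
L = 0.2126×R + 0.7152×G + 0.0722×B
L = 0.2126×0.029557 + 0.7152×0.814847 + 0.0722×0.982251
L ≈ 0.659981


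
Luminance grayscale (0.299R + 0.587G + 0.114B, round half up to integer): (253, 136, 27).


Gray = 0.299×R + 0.587×G + 0.114×B
Gray = 0.299×253 + 0.587×136 + 0.114×27
Gray = 75.647 + 79.832 + 3.078
Gray = 158.557 → round half up → 159
Gray = 159


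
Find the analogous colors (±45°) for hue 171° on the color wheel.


Base hue: 171°
Left analog: (171 - 45) mod 360 = 126°
Right analog: (171 + 45) mod 360 = 216°
Analogous hues = 126° and 216°


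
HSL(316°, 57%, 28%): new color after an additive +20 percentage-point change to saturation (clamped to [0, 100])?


Original S = 57%
Adjustment = +20 percentage points
New S = 57 + (20) = 77
Clamp to [0, 100] → 77
= HSL(316°, 77%, 28%)


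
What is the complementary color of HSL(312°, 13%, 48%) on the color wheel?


Complement = opposite side of color wheel = hue + 180°
H' = (312 + 180) mod 360 = 132°
S and L unchanged.
= HSL(132°, 13%, 48%)


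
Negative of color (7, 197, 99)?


Invert: (255-R, 255-G, 255-B)
R: 255-7 = 248
G: 255-197 = 58
B: 255-99 = 156
= RGB(248, 58, 156)


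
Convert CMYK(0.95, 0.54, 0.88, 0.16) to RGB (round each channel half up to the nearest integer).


R = 255 × (1-C) × (1-K) = 255 × 0.05 × 0.84 = 10.71 → 11
G = 255 × (1-M) × (1-K) = 255 × 0.46 × 0.84 = 98.532 → 99
B = 255 × (1-Y) × (1-K) = 255 × 0.12 × 0.84 = 25.704 → 26
= RGB(11, 99, 26)


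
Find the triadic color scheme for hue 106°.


Triadic: equally spaced at 120° intervals
H1 = 106°
H2 = (106 + 120) mod 360 = 226°
H3 = (106 + 240) mod 360 = 346°
Triadic = 106°, 226°, 346°


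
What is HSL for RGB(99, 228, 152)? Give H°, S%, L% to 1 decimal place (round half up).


Normalize: R'=99/255≈0.3882, G'=228/255≈0.8941, B'=152/255≈0.5961
Max=228/255, Min=99/255, Δ=Max-Min=129/255
L = (Max+Min)/2 = (228+99)/510 = 327/510 = 0.64117… → L = 64.1%
L > 0.5 → S = Δ/(2-Max-Min) = 129/(510-228-99) = 129/183 = 0.70491… → S = 70.5%
(the 1/255 factors cancel in S and H, so raw channel differences can be used)
Max is G' → H = 60 × ((B-R)/Δ + 2) = 60 × ((152-99)/129 + 2)
  53/129 + 2 = 0.4108… + 2 = 2.4108…
  H = 60 × 2.4108… = 144.651…° → H = 144.7°
= HSL(144.7°, 70.5%, 64.1%)


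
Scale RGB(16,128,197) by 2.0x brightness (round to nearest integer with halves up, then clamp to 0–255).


Multiply each channel by 2.0, round half up, clamp to [0, 255]
R: 16×2.0 = 32
G: 128×2.0 = 256 → clamp → 255
B: 197×2.0 = 394 → clamp → 255
= RGB(32, 255, 255)


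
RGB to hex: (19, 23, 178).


R = 19 → 13 (hex)
G = 23 → 17 (hex)
B = 178 → B2 (hex)
Hex = #1317B2


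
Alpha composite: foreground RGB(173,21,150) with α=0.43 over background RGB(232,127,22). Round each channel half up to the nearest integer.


C = α×F + (1-α)×B, with 1-α = 0.57
R: 0.43×173 + 0.57×232 = 74.39 + 132.24 = 206.63 → 207
G: 0.43×21 + 0.57×127 = 9.03 + 72.39 = 81.42 → 81
B: 0.43×150 + 0.57×22 = 64.50 + 12.54 = 77.04 → 77
= RGB(207, 81, 77)


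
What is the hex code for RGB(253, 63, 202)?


R = 253 → FD (hex)
G = 63 → 3F (hex)
B = 202 → CA (hex)
Hex = #FD3FCA


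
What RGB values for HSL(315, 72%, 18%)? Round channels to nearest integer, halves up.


H=315°, S=0.72, L=0.18
C = (1-|2L-1|)×S = (1-|-0.64|)×0.72 = 0.2592
H' = H/60 = 315/60 ≈ 5.2500; X = C×(1-|H' mod 2 - 1|) = 0.1944
m = L - C/2 = 0.18 - 0.1296 = 0.0504
Sector ⌊H'⌋ = 5 → (R',G',B') = (0.2592, 0.0, 0.1944)
RGB = ((R'+m)×255, (G'+m)×255, (B'+m)×255) = (78.948, 12.852, 62.424)
Round half up → RGB(79, 13, 62)


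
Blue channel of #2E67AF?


Color: #2E67AF
R = 2E = 46
G = 67 = 103
B = AF = 175
Blue = 175


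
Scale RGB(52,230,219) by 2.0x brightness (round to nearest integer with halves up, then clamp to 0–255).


Multiply each channel by 2.0, round half up, clamp to [0, 255]
R: 52×2.0 = 104
G: 230×2.0 = 460 → clamp → 255
B: 219×2.0 = 438 → clamp → 255
= RGB(104, 255, 255)


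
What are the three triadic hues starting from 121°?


Triadic: equally spaced at 120° intervals
H1 = 121°
H2 = (121 + 120) mod 360 = 241°
H3 = (121 + 240) mod 360 = 1°
Triadic = 121°, 241°, 1°


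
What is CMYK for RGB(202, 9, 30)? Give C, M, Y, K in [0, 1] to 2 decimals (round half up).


R'=202/255≈0.7922, G'=9/255≈0.0353, B'=30/255≈0.1176
K = 1 - max(R',G',B') = 1 - 202/255 = 53/255 = 0.20784… → 0.21
(1-R'-K)/(1-K) simplifies to (max-R)/max with max = 202:
C = (202-202)/202 = 0/202 = 0 → 0.00
M = (202-9)/202 = 193/202 = 0.95544… → 0.96
Y = (202-30)/202 = 172/202 = 0.85148… → 0.85
= CMYK(0.00, 0.96, 0.85, 0.21)


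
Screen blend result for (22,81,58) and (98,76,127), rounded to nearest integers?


Screen: C = 255 - (255-A)×(255-B)/255, rounded to nearest integer
R: 255 - (255-22)×(255-98)/255 = 255 - 36581/255 ≈ 255 - 143.455 = 111.545 → 112
G: 255 - (255-81)×(255-76)/255 = 255 - 31146/255 ≈ 255 - 122.141 = 132.859 → 133
B: 255 - (255-58)×(255-127)/255 = 255 - 25216/255 ≈ 255 - 98.886 = 156.114 → 156
= RGB(112, 133, 156)


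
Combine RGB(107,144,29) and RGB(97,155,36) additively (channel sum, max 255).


Additive: each channel = min(255, C₁+C₂)
R: 107+97 = 204 → 204
G: 144+155 = 299 → 255
B: 29+36 = 65 → 65
= RGB(204, 255, 65)


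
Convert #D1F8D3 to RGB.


D1 → 209 (R)
F8 → 248 (G)
D3 → 211 (B)
= RGB(209, 248, 211)


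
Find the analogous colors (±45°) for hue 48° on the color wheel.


Base hue: 48°
Left analog: (48 - 45) mod 360 = 3°
Right analog: (48 + 45) mod 360 = 93°
Analogous hues = 3° and 93°


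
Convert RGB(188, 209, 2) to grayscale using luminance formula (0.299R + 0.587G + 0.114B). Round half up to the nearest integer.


Gray = 0.299×R + 0.587×G + 0.114×B
Gray = 0.299×188 + 0.587×209 + 0.114×2
Gray = 56.212 + 122.683 + 0.228
Gray = 179.123 → round half up → 179
Gray = 179


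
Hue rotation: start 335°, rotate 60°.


New hue = (H + rotation) mod 360
New hue = (335 + 60) mod 360
= 395 mod 360
= 35°


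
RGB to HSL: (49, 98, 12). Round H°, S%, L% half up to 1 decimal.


Normalize: R'=49/255≈0.1922, G'=98/255≈0.3843, B'=12/255≈0.0471
Max=98/255, Min=12/255, Δ=Max-Min=86/255
L = (Max+Min)/2 = (98+12)/510 = 110/510 = 0.21568… → L = 21.6%
L ≤ 0.5 → S = Δ/(Max+Min) = 86/(98+12) = 86/110 = 0.78181… → S = 78.2%
(the 1/255 factors cancel in S and H, so raw channel differences can be used)
Max is G' → H = 60 × ((B-R)/Δ + 2) = 60 × ((12-49)/86 + 2)
  -37/86 + 2 = -0.4302… + 2 = 1.5697…
  H = 60 × 1.5697… = 94.186…° → H = 94.2°
= HSL(94.2°, 78.2%, 21.6%)


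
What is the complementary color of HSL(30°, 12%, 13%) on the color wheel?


Complement = opposite side of color wheel = hue + 180°
H' = (30 + 180) mod 360 = 210°
S and L unchanged.
= HSL(210°, 12%, 13%)


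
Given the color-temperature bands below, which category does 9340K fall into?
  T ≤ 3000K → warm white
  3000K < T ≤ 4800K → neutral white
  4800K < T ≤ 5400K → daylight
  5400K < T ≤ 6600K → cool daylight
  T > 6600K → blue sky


Temperature: 9340K
9340K > 6600K → blue sky
Classification: blue sky


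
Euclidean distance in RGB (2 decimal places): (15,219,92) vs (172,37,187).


d = √[(R₁-R₂)² + (G₁-G₂)² + (B₁-B₂)²]
d = √[(15-172)² + (219-37)² + (92-187)²]
d = √[24649 + 33124 + 9025]
d = √66798
d ≈ 258.45


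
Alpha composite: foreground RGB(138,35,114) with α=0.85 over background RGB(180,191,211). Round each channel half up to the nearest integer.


C = α×F + (1-α)×B, with 1-α = 0.15
R: 0.85×138 + 0.15×180 = 117.30 + 27.00 = 144.30 → 144
G: 0.85×35 + 0.15×191 = 29.75 + 28.65 = 58.40 → 58
B: 0.85×114 + 0.15×211 = 96.90 + 31.65 = 128.55 → 129
= RGB(144, 58, 129)


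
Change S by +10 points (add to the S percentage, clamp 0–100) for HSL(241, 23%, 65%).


Original S = 23%
Adjustment = +10 percentage points
New S = 23 + (10) = 33
Clamp to [0, 100] → 33
= HSL(241°, 33%, 65%)


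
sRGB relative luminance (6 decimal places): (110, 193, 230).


Linearize each channel (sRGB transfer function): c = v/255; c_lin = c/12.92 if c ≤ 0.04045, else ((c+0.055)/1.055)^2.4
  R: 110/255 ≈ 0.431373 > 0.04045 → ((0.431373+0.055)/1.055)^2.4 ≈ 0.155926
  G: 193/255 ≈ 0.756863 > 0.04045 → ((0.756863+0.055)/1.055)^2.4 ≈ 0.533276
  B: 230/255 ≈ 0.901961 > 0.04045 → ((0.901961+0.055)/1.055)^2.4 ≈ 0.791298
R_lin = 0.155926, G_lin = 0.533276, B_lin = 0.791298
L = 0.2126×R + 0.7152×G + 0.0722×B
L = 0.2126×0.155926 + 0.7152×0.533276 + 0.0722×0.791298
L ≈ 0.471681


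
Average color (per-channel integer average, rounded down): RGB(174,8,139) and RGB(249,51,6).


Midpoint: each channel = ⌊(C₁+C₂)/2⌋
R: ⌊(174+249)/2⌋ = 211
G: ⌊(8+51)/2⌋ = 29
B: ⌊(139+6)/2⌋ = 72
= RGB(211, 29, 72)


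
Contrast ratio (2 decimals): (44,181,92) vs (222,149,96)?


Linearize each sRGB channel c=v/255: c/12.92 if c ≤ 0.04045 else ((c+0.055)/1.055)^2.4
L = 0.2126×R_lin + 0.7152×G_lin + 0.0722×B_lin
Color 1 (44,181,92):
  R=44: 44/255≈0.1725 > 0.04045 → ((0.1725+0.055)/1.055)^2.4 ≈ 0.02519
  G=181: 181/255≈0.7098 > 0.04045 → ((0.7098+0.055)/1.055)^2.4 ≈ 0.46208
  B=92: 92/255≈0.3608 > 0.04045 → ((0.3608+0.055)/1.055)^2.4 ≈ 0.10702
  L1 = 0.2126×0.02519 + 0.7152×0.46208 + 0.0722×0.10702 ≈ 0.34356
Color 2 (222,149,96):
  R=222: 222/255≈0.8706 > 0.04045 → ((0.8706+0.055)/1.055)^2.4 ≈ 0.73046
  G=149: 149/255≈0.5843 > 0.04045 → ((0.5843+0.055)/1.055)^2.4 ≈ 0.30054
  B=96: 96/255≈0.3765 > 0.04045 → ((0.3765+0.055)/1.055)^2.4 ≈ 0.11697
  L2 = 0.2126×0.73046 + 0.7152×0.30054 + 0.0722×0.11697 ≈ 0.37869
Lighter = 0.37869, Darker = 0.34356
Ratio = (L_lighter + 0.05) / (L_darker + 0.05)
Ratio = (0.37869 + 0.05) / (0.34356 + 0.05) = 0.42869 / 0.39356 ≈ 1.0893
Ratio ≈ 1.09:1


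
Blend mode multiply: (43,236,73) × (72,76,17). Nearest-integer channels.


Multiply: C = A×B/255, rounded to nearest integer
R: 43×72/255 = 3096/255 ≈ 12.141 → 12
G: 236×76/255 = 17936/255 ≈ 70.337 → 70
B: 73×17/255 = 1241/255 ≈ 4.867 → 5
= RGB(12, 70, 5)


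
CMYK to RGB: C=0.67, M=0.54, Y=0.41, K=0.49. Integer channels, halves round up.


R = 255 × (1-C) × (1-K) = 255 × 0.33 × 0.51 = 42.9165 → 43
G = 255 × (1-M) × (1-K) = 255 × 0.46 × 0.51 = 59.823 → 60
B = 255 × (1-Y) × (1-K) = 255 × 0.59 × 0.51 = 76.7295 → 77
= RGB(43, 60, 77)


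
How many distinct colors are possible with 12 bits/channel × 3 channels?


Total bits = 12 bits/channel × 3 channels = 36 bits
Distinct colors = 2^36
= 68,719,476,736 colors


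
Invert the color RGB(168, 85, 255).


Invert: (255-R, 255-G, 255-B)
R: 255-168 = 87
G: 255-85 = 170
B: 255-255 = 0
= RGB(87, 170, 0)


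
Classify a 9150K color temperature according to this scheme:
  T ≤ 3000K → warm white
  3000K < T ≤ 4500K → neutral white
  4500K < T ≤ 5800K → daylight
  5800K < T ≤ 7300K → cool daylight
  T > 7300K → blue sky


Temperature: 9150K
9150K > 7300K → blue sky
Classification: blue sky


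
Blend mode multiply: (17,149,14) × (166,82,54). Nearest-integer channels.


Multiply: C = A×B/255, rounded to nearest integer
R: 17×166/255 = 2822/255 ≈ 11.067 → 11
G: 149×82/255 = 12218/255 ≈ 47.914 → 48
B: 14×54/255 = 756/255 ≈ 2.965 → 3
= RGB(11, 48, 3)


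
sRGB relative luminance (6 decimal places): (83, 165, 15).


Linearize each channel (sRGB transfer function): c = v/255; c_lin = c/12.92 if c ≤ 0.04045, else ((c+0.055)/1.055)^2.4
  R: 83/255 ≈ 0.325490 > 0.04045 → ((0.325490+0.055)/1.055)^2.4 ≈ 0.086500
  G: 165/255 ≈ 0.647059 > 0.04045 → ((0.647059+0.055)/1.055)^2.4 ≈ 0.376262
  B: 15/255 ≈ 0.058824 > 0.04045 → ((0.058824+0.055)/1.055)^2.4 ≈ 0.004777
R_lin = 0.086500, G_lin = 0.376262, B_lin = 0.004777
L = 0.2126×R + 0.7152×G + 0.0722×B
L = 0.2126×0.086500 + 0.7152×0.376262 + 0.0722×0.004777
L ≈ 0.287838


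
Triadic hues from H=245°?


Triadic: equally spaced at 120° intervals
H1 = 245°
H2 = (245 + 120) mod 360 = 5°
H3 = (245 + 240) mod 360 = 125°
Triadic = 245°, 5°, 125°


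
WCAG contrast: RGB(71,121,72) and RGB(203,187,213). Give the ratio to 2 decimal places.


Linearize each sRGB channel c=v/255: c/12.92 if c ≤ 0.04045 else ((c+0.055)/1.055)^2.4
L = 0.2126×R_lin + 0.7152×G_lin + 0.0722×B_lin
Color 1 (71,121,72):
  R=71: 71/255≈0.2784 > 0.04045 → ((0.2784+0.055)/1.055)^2.4 ≈ 0.06301
  G=121: 121/255≈0.4745 > 0.04045 → ((0.4745+0.055)/1.055)^2.4 ≈ 0.19120
  B=72: 72/255≈0.2824 > 0.04045 → ((0.2824+0.055)/1.055)^2.4 ≈ 0.06480
  L1 = 0.2126×0.06301 + 0.7152×0.19120 + 0.0722×0.06480 ≈ 0.15482
Color 2 (203,187,213):
  R=203: 203/255≈0.7961 > 0.04045 → ((0.7961+0.055)/1.055)^2.4 ≈ 0.59720
  G=187: 187/255≈0.7333 > 0.04045 → ((0.7333+0.055)/1.055)^2.4 ≈ 0.49693
  B=213: 213/255≈0.8353 > 0.04045 → ((0.8353+0.055)/1.055)^2.4 ≈ 0.66539
  L2 = 0.2126×0.59720 + 0.7152×0.49693 + 0.0722×0.66539 ≈ 0.53041
Lighter = 0.53041, Darker = 0.15482
Ratio = (L_lighter + 0.05) / (L_darker + 0.05)
Ratio = (0.53041 + 0.05) / (0.15482 + 0.05) = 0.58041 / 0.20482 ≈ 2.8337
Ratio ≈ 2.83:1


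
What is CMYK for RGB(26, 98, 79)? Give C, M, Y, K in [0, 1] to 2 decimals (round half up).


R'=26/255≈0.1020, G'=98/255≈0.3843, B'=79/255≈0.3098
K = 1 - max(R',G',B') = 1 - 98/255 = 157/255 = 0.61568… → 0.62
(1-R'-K)/(1-K) simplifies to (max-R)/max with max = 98:
C = (98-26)/98 = 72/98 = 0.73469… → 0.73
M = (98-98)/98 = 0/98 = 0 → 0.00
Y = (98-79)/98 = 19/98 = 0.19387… → 0.19
= CMYK(0.73, 0.00, 0.19, 0.62)


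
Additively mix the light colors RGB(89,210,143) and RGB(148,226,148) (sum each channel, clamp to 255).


Additive: each channel = min(255, C₁+C₂)
R: 89+148 = 237 → 237
G: 210+226 = 436 → 255
B: 143+148 = 291 → 255
= RGB(237, 255, 255)


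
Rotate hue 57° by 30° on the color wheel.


New hue = (H + rotation) mod 360
New hue = (57 + 30) mod 360
= 87 mod 360
= 87°


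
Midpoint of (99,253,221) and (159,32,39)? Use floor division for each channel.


Midpoint: each channel = ⌊(C₁+C₂)/2⌋
R: ⌊(99+159)/2⌋ = 129
G: ⌊(253+32)/2⌋ = 142
B: ⌊(221+39)/2⌋ = 130
= RGB(129, 142, 130)


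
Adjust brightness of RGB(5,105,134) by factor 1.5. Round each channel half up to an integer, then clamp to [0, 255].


Multiply each channel by 1.5, round half up, clamp to [0, 255]
R: 5×1.5 = 7.5 → round → 8
G: 105×1.5 = 157.5 → round → 158
B: 134×1.5 = 201
= RGB(8, 158, 201)


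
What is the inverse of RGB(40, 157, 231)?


Invert: (255-R, 255-G, 255-B)
R: 255-40 = 215
G: 255-157 = 98
B: 255-231 = 24
= RGB(215, 98, 24)


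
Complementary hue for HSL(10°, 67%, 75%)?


Complement = opposite side of color wheel = hue + 180°
H' = (10 + 180) mod 360 = 190°
S and L unchanged.
= HSL(190°, 67%, 75%)


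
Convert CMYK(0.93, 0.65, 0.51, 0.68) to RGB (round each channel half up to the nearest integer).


R = 255 × (1-C) × (1-K) = 255 × 0.07 × 0.32 = 5.712 → 6
G = 255 × (1-M) × (1-K) = 255 × 0.35 × 0.32 = 28.56 → 29
B = 255 × (1-Y) × (1-K) = 255 × 0.49 × 0.32 = 39.984 → 40
= RGB(6, 29, 40)


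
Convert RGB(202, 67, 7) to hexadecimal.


R = 202 → CA (hex)
G = 67 → 43 (hex)
B = 7 → 07 (hex)
Hex = #CA4307


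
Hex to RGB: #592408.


59 → 89 (R)
24 → 36 (G)
08 → 8 (B)
= RGB(89, 36, 8)


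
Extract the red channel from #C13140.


Color: #C13140
R = C1 = 193
G = 31 = 49
B = 40 = 64
Red = 193


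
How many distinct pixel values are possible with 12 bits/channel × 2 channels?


Total bits = 12 bits/channel × 2 channels = 24 bits
Distinct pixel values = 2^24
= 16,777,216 pixel values


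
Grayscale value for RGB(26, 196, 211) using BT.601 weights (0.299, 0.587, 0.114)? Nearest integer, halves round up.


Gray = 0.299×R + 0.587×G + 0.114×B
Gray = 0.299×26 + 0.587×196 + 0.114×211
Gray = 7.774 + 115.052 + 24.054
Gray = 146.880 → round half up → 147
Gray = 147


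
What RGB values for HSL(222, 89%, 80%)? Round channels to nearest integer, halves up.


H=222°, S=0.89, L=0.80
C = (1-|2L-1|)×S = (1-|0.60|)×0.89 = 0.356
H' = H/60 = 222/60 ≈ 3.7000; X = C×(1-|H' mod 2 - 1|) = 0.1068
m = L - C/2 = 0.80 - 0.178 = 0.622
Sector ⌊H'⌋ = 3 → (R',G',B') = (0.0, 0.1068, 0.356)
RGB = ((R'+m)×255, (G'+m)×255, (B'+m)×255) = (158.61, 185.844, 249.39)
Round half up → RGB(159, 186, 249)


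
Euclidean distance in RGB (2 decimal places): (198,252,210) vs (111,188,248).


d = √[(R₁-R₂)² + (G₁-G₂)² + (B₁-B₂)²]
d = √[(198-111)² + (252-188)² + (210-248)²]
d = √[7569 + 4096 + 1444]
d = √13109
d ≈ 114.49


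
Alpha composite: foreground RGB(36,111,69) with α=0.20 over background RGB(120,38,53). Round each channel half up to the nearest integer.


C = α×F + (1-α)×B, with 1-α = 0.80
R: 0.20×36 + 0.80×120 = 7.20 + 96.00 = 103.20 → 103
G: 0.20×111 + 0.80×38 = 22.20 + 30.40 = 52.60 → 53
B: 0.20×69 + 0.80×53 = 13.80 + 42.40 = 56.20 → 56
= RGB(103, 53, 56)


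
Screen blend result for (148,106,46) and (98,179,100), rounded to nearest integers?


Screen: C = 255 - (255-A)×(255-B)/255, rounded to nearest integer
R: 255 - (255-148)×(255-98)/255 = 255 - 16799/255 ≈ 255 - 65.878 = 189.122 → 189
G: 255 - (255-106)×(255-179)/255 = 255 - 11324/255 ≈ 255 - 44.408 = 210.592 → 211
B: 255 - (255-46)×(255-100)/255 = 255 - 32395/255 ≈ 255 - 127.039 = 127.961 → 128
= RGB(189, 211, 128)


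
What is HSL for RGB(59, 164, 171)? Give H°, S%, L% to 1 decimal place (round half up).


Normalize: R'=59/255≈0.2314, G'=164/255≈0.6431, B'=171/255≈0.6706
Max=171/255, Min=59/255, Δ=Max-Min=112/255
L = (Max+Min)/2 = (171+59)/510 = 230/510 = 0.45098… → L = 45.1%
L ≤ 0.5 → S = Δ/(Max+Min) = 112/(171+59) = 112/230 = 0.48695… → S = 48.7%
(the 1/255 factors cancel in S and H, so raw channel differences can be used)
Max is B' → H = 60 × ((R-G)/Δ + 4) = 60 × ((59-164)/112 + 4)
  -105/112 + 4 = -0.9375 + 4 = 3.0625
  H = 60 × 3.0625 = 183.75° → H = 183.8°
= HSL(183.8°, 48.7%, 45.1%)


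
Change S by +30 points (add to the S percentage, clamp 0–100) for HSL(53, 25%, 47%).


Original S = 25%
Adjustment = +30 percentage points
New S = 25 + (30) = 55
Clamp to [0, 100] → 55
= HSL(53°, 55%, 47%)


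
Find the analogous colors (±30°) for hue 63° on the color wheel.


Base hue: 63°
Left analog: (63 - 30) mod 360 = 33°
Right analog: (63 + 30) mod 360 = 93°
Analogous hues = 33° and 93°


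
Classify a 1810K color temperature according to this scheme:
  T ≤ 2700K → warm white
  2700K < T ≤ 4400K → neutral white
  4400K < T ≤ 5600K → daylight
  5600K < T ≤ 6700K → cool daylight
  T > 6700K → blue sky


Temperature: 1810K
1810K ≤ 2700K → warm white
Classification: warm white


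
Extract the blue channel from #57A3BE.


Color: #57A3BE
R = 57 = 87
G = A3 = 163
B = BE = 190
Blue = 190


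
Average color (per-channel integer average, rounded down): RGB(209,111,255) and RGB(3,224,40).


Midpoint: each channel = ⌊(C₁+C₂)/2⌋
R: ⌊(209+3)/2⌋ = 106
G: ⌊(111+224)/2⌋ = 167
B: ⌊(255+40)/2⌋ = 147
= RGB(106, 167, 147)


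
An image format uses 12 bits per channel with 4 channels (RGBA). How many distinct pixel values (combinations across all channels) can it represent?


Total bits = 12 bits/channel × 4 channels = 48 bits
Distinct pixel values = 2^48
= 281,474,976,710,656 pixel values


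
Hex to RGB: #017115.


01 → 1 (R)
71 → 113 (G)
15 → 21 (B)
= RGB(1, 113, 21)


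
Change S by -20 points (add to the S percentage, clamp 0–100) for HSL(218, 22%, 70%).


Original S = 22%
Adjustment = -20 percentage points
New S = 22 + (-20) = 2
Clamp to [0, 100] → 2
= HSL(218°, 2%, 70%)


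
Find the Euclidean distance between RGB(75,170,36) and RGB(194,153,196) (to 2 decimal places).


d = √[(R₁-R₂)² + (G₁-G₂)² + (B₁-B₂)²]
d = √[(75-194)² + (170-153)² + (36-196)²]
d = √[14161 + 289 + 25600]
d = √40050
d ≈ 200.12


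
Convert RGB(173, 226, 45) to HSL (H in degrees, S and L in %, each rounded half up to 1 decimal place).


Normalize: R'=173/255≈0.6784, G'=226/255≈0.8863, B'=45/255≈0.1765
Max=226/255, Min=45/255, Δ=Max-Min=181/255
L = (Max+Min)/2 = (226+45)/510 = 271/510 = 0.53137… → L = 53.1%
L > 0.5 → S = Δ/(2-Max-Min) = 181/(510-226-45) = 181/239 = 0.75732… → S = 75.7%
(the 1/255 factors cancel in S and H, so raw channel differences can be used)
Max is G' → H = 60 × ((B-R)/Δ + 2) = 60 × ((45-173)/181 + 2)
  -128/181 + 2 = -0.7071… + 2 = 1.2928…
  H = 60 × 1.2928… = 77.569…° → H = 77.6°
= HSL(77.6°, 75.7%, 53.1%)


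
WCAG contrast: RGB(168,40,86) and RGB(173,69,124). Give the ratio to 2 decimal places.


Linearize each sRGB channel c=v/255: c/12.92 if c ≤ 0.04045 else ((c+0.055)/1.055)^2.4
L = 0.2126×R_lin + 0.7152×G_lin + 0.0722×B_lin
Color 1 (168,40,86):
  R=168: 168/255≈0.6588 > 0.04045 → ((0.6588+0.055)/1.055)^2.4 ≈ 0.39157
  G=40: 40/255≈0.1569 > 0.04045 → ((0.1569+0.055)/1.055)^2.4 ≈ 0.02122
  B=86: 86/255≈0.3373 > 0.04045 → ((0.3373+0.055)/1.055)^2.4 ≈ 0.09306
  L1 = 0.2126×0.39157 + 0.7152×0.02122 + 0.0722×0.09306 ≈ 0.10514
Color 2 (173,69,124):
  R=173: 173/255≈0.6784 > 0.04045 → ((0.6784+0.055)/1.055)^2.4 ≈ 0.41789
  G=69: 69/255≈0.2706 > 0.04045 → ((0.2706+0.055)/1.055)^2.4 ≈ 0.05951
  B=124: 124/255≈0.4863 > 0.04045 → ((0.4863+0.055)/1.055)^2.4 ≈ 0.20156
  L2 = 0.2126×0.41789 + 0.7152×0.05951 + 0.0722×0.20156 ≈ 0.14596
Lighter = 0.14596, Darker = 0.10514
Ratio = (L_lighter + 0.05) / (L_darker + 0.05)
Ratio = (0.14596 + 0.05) / (0.10514 + 0.05) = 0.19596 / 0.15514 ≈ 1.2631
Ratio ≈ 1.26:1


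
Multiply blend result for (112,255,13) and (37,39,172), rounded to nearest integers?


Multiply: C = A×B/255, rounded to nearest integer
R: 112×37/255 = 4144/255 ≈ 16.251 → 16
G: 255×39/255 = 9945/255 ≈ 39.000 → 39
B: 13×172/255 = 2236/255 ≈ 8.769 → 9
= RGB(16, 39, 9)


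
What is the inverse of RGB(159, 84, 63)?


Invert: (255-R, 255-G, 255-B)
R: 255-159 = 96
G: 255-84 = 171
B: 255-63 = 192
= RGB(96, 171, 192)


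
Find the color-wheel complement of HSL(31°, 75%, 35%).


Complement = opposite side of color wheel = hue + 180°
H' = (31 + 180) mod 360 = 211°
S and L unchanged.
= HSL(211°, 75%, 35%)


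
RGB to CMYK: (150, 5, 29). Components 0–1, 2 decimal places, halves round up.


R'=150/255≈0.5882, G'=5/255≈0.0196, B'=29/255≈0.1137
K = 1 - max(R',G',B') = 1 - 150/255 = 105/255 = 0.41176… → 0.41
(1-R'-K)/(1-K) simplifies to (max-R)/max with max = 150:
C = (150-150)/150 = 0/150 = 0 → 0.00
M = (150-5)/150 = 145/150 = 0.96666… → 0.97
Y = (150-29)/150 = 121/150 = 0.80666… → 0.81
= CMYK(0.00, 0.97, 0.81, 0.41)
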